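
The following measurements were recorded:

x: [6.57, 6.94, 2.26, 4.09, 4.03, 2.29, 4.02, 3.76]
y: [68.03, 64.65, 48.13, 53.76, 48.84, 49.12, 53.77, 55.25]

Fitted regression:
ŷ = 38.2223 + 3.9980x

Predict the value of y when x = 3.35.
ŷ = 51.6156

To predict y for x = 3.35, substitute into the regression equation:

ŷ = 38.2223 + 3.9980 × 3.35
ŷ = 38.2223 + 13.3933
ŷ = 51.6156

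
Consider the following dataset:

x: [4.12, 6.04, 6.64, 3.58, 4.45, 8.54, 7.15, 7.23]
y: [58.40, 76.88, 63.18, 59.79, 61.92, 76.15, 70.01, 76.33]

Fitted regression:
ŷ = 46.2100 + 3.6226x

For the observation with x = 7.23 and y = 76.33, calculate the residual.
Residual = 3.9286

The residual is the difference between the actual value and the predicted value:

Residual = y - ŷ

Step 1: Calculate predicted value
ŷ = 46.2100 + 3.6226 × 7.23
ŷ = 72.4014

Step 2: Calculate residual
Residual = 76.33 - 72.4014
Residual = 3.9286

Sign check: y > ŷ, so the point is above the line and the fit underestimates here.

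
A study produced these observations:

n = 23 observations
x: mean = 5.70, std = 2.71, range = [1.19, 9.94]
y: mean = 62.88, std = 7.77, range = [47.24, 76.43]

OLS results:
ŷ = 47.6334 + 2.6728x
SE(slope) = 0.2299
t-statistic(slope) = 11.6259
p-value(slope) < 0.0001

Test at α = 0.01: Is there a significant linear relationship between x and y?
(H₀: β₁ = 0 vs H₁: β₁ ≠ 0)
Reject H₀: p-value < 0.0001 < α = 0.01. The linear relationship is significant at the 1% level.

Hypothesis test for the slope coefficient:

H₀: β₁ = 0 (no linear relationship)
H₁: β₁ ≠ 0 (linear relationship exists)

Test statistic: t = β̂₁ / SE(β̂₁) = 2.6728 / 0.2299 = 11.6259

p < 0.0001: how often a slope estimate this far from 0 (in SE units) would arise by chance if β₁ were truly 0.

Decision rule: reject H₀ if p-value < α.
p-value < 0.0001 < α = 0.01 → reject H₀.

Conclusion: the linear association between x and y is significant at the 1% level.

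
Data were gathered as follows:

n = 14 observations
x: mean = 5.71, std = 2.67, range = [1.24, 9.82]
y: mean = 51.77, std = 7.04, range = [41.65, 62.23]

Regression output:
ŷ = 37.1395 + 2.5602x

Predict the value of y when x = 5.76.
ŷ = 51.8863

Plug x = 5.76 into the fitted line:

ŷ = 37.1395 + 2.5602 × 5.76
ŷ = 37.1395 + 14.7468
ŷ = 51.8863

This is a point prediction; actual observations scatter around it by roughly the residual standard deviation.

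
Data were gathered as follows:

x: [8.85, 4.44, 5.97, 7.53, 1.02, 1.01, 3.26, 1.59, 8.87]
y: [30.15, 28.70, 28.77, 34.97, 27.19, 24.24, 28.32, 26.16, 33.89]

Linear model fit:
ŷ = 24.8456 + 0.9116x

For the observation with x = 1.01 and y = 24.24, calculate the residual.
Residual = -1.5263

The residual is the difference between the actual value and the predicted value:

Residual = y - ŷ

Step 1: Calculate predicted value
ŷ = 24.8456 + 0.9116 × 1.01
ŷ = 25.7663

Step 2: Calculate residual
Residual = 24.24 - 25.7663
Residual = -1.5263

The residual is negative, so the observed y = 24.24 sits below the regression line (the line overestimates it by 1.5263).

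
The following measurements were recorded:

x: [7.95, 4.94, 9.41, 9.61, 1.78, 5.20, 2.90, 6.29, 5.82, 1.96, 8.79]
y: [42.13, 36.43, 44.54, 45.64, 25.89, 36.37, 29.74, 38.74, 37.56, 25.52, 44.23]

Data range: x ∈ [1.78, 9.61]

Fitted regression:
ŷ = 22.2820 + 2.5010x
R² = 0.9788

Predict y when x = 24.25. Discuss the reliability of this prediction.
ŷ = 82.9313, but this is extrapolation (above the data range [1.78, 9.61]) and may be unreliable.

Prediction calculation:
ŷ = 22.2820 + 2.5010 × 24.25
ŷ = 82.9313

Reliability:
- Data range: x ∈ [1.78, 9.61]
- Prediction point: x = 24.25 is 14.64 units above the observed range → this is EXTRAPOLATION, not interpolation

Why that matters here:
- R² describes fit only over the sampled x values; it says nothing about behaviour beyond them
- There are no observations near this x to validate the fitted line there

Report the number if required, but flag clearly that it is an extrapolation.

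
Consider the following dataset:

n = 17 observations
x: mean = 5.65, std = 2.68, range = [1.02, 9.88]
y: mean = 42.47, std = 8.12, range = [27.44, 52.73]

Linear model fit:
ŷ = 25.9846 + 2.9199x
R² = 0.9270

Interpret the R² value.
R² = 0.9270 means 92.70% of the variation in y is explained by the linear relationship with x. This indicates a strong fit.

R² (coefficient of determination) measures the proportion of variance in y explained by the regression model.

Here R² = 0.9270:
- Explained: 92.70% of the variation in y
- Unexplained (residual): 100% − 92.70% = 7.30%
- Rule of thumb (below 0.3 weak; 0.3 to below 0.7 moderate; 0.7 and above strong) → strong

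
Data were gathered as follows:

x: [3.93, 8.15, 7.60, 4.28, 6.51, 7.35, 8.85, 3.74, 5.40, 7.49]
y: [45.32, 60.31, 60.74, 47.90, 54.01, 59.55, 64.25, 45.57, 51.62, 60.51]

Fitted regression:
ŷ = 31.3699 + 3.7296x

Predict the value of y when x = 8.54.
ŷ = 63.2207

Plug x = 8.54 into the fitted line:

ŷ = 31.3699 + 3.7296 × 8.54
ŷ = 31.3699 + 31.8508
ŷ = 63.2207

This is a point prediction; actual observations scatter around it by roughly the residual standard deviation.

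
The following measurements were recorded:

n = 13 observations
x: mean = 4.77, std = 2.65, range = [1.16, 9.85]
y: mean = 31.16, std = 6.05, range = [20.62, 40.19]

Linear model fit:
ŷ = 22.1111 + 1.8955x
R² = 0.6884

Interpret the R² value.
R² = 0.6884 means 68.84% of the variation in y is explained by the linear relationship with x. This indicates a moderate fit.

R² (coefficient of determination) measures the proportion of variance in y explained by the regression model.

Here R² = 0.6884:
- Explained: 68.84% of the variation in y
- Unexplained (residual): 100% − 68.84% = 31.16%
- Rule of thumb (below 0.3 weak; 0.3 to below 0.7 moderate; 0.7 and above strong) → moderate

Equivalently, for simple linear regression R² = r², so |r| = √0.6884 ≈ 0.8297.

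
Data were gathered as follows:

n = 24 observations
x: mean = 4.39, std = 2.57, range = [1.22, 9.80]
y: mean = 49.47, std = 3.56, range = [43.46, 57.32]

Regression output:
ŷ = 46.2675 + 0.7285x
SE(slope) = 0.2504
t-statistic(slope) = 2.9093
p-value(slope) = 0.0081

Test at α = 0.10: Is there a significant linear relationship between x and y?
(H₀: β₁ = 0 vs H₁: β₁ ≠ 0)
Reject H₀: p-value = 0.0081 < α = 0.10. The linear relationship is significant at the 10% level.

Hypothesis test for the slope coefficient:

H₀: β₁ = 0 (no linear relationship)
H₁: β₁ ≠ 0 (linear relationship exists)

Test statistic: t = β̂₁ / SE(β̂₁) = 0.7285 / 0.2504 = 2.9093

The p-value (0.0081) is the probability, under H₀, of a t-statistic at least as extreme as |t| = 2.9093 (two-sided, df = n − 2 = 22).

Decision rule: reject H₀ if p-value < α.
p-value = 0.0081 < α = 0.10 → reject H₀.

Conclusion: the linear association between x and y is significant at the 10% level.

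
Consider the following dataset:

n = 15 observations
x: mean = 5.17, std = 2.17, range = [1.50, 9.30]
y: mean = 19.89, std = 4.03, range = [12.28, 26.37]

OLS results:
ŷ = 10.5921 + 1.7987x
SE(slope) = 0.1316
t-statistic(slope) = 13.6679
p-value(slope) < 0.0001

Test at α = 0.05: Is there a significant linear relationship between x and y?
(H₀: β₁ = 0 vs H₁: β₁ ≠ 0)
Reject H₀: p-value < 0.0001 < α = 0.05. The linear relationship is significant at the 5% level.

Hypothesis test for the slope coefficient:

H₀: β₁ = 0 (no linear relationship)
H₁: β₁ ≠ 0 (linear relationship exists)

Test statistic: t = β̂₁ / SE(β̂₁) = 1.7987 / 0.1316 = 13.6679

With df = 13, the two-sided p-value for |t| = 13.6679 is <0.0001.

Decision rule: reject H₀ if p-value < α.
p-value < 0.0001 < α = 0.05 → reject H₀.

There is sufficient evidence at the 5% significance level to conclude that a linear relationship exists between x and y.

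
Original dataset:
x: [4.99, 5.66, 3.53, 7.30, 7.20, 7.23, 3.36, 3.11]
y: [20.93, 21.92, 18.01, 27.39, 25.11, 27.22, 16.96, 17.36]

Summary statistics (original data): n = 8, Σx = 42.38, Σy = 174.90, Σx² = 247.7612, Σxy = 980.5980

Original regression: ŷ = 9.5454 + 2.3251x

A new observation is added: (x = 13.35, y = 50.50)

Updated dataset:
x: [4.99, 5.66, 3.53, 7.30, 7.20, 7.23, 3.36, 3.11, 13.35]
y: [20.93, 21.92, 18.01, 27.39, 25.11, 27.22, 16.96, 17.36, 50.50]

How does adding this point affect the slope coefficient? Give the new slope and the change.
New slope β₁ = 3.2024 versus 2.3251 before: a change of +0.8773 (+37.7%).

x = 13.35 lies well outside the original x-range [3.11, 7.30] (x̄ ≈ 5.30), so this observation has high leverage and can move the slope substantially.

Step 1: Update the sums with the new point (n goes from 8 to 9)
Σx  = 42.38 + 13.35 = 55.73
Σy  = 174.90 + 50.50 = 225.40
Σx² = 247.7612 + 13.35² = 247.7612 + 178.2225 = 425.9837
Σxy = 980.5980 + 13.35×50.50 = 980.5980 + 674.1750 = 1654.7730

Step 2: Recompute the slope with b₁ = (nΣxy − ΣxΣy) / (nΣx² − (Σx)²)
Numerator   = 9×1654.7730 − 55.73×225.40 = 14892.9570 − 12561.5420 = 2331.4150
Denominator = 9×425.9837 − 55.73² = 3833.8533 − 3105.8329 = 728.0204
b₁(new) = 2331.4150 / 728.0204 = 3.2024

(Same formula on the original sums: (8×980.5980 − 42.38×174.90) / (8×247.7612 − 42.38²) = 432.5220 / 186.0252 = 2.3251, matching the given fit.)

Step 3: Change in slope
Δβ₁ = 3.2024 − 2.3251 = +0.8773
Relative change = +0.8773 / 2.3251 × 100% = +37.7%
→ the slope increases when the point is added.

Because the point sits above the extension of the original line at a high-leverage x, it tilts the fit up.
In practice: check such a point for data-entry or measurement error.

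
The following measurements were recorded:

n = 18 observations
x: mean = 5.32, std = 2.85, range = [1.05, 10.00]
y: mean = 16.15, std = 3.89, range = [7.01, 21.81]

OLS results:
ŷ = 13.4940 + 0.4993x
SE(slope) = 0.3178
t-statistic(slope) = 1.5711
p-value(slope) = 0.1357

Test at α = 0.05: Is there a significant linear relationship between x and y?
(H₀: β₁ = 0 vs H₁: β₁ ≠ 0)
p-value = 0.1357 ≥ α = 0.05, so we fail to reject H₀. The relationship is not significant.

Hypothesis test for the slope coefficient:

H₀: β₁ = 0 (no linear relationship)
H₁: β₁ ≠ 0 (linear relationship exists)

Test statistic: t = β̂₁ / SE(β̂₁) = 0.4993 / 0.3178 = 1.5711

With df = 16, the two-sided p-value for |t| = 1.5711 is 0.1357.

Decision rule: reject H₀ if p-value < α.
p-value = 0.1357 ≥ α = 0.05 → fail to reject H₀.

Conclusion: the linear association between x and y is not significant at the 5% level.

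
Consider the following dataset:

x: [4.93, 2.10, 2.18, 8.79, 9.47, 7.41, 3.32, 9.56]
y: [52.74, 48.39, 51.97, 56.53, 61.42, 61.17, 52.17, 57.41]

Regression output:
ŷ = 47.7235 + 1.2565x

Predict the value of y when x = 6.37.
ŷ = 55.7274

To predict y for x = 6.37, substitute into the regression equation:

ŷ = 47.7235 + 1.2565 × 6.37
ŷ = 47.7235 + 8.0039
ŷ = 55.7274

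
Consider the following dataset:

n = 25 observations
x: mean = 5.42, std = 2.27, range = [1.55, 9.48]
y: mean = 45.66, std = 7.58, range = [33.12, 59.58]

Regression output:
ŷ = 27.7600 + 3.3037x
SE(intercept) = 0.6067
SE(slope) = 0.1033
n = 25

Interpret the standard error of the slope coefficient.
SE(slope) = 0.1033 measures the uncertainty in the estimated slope. The coefficient is estimated precisely (SE/|β̂₁| = 3.1%).

SE(β̂₁) = s / √Sxx, where s is the residual standard deviation and Sxx = Σ(x − x̄)². It is the yardstick for how far β̂₁ = 3.3037 could plausibly be from the true slope.

Relative precision:
- SE / |β̂₁| = 0.1033 / 3.3037 = 3.1%
- Rule of thumb (under 20%: precise; 20% to under 50%: moderately precise; 50% or more: imprecise) → precise

Link to interval estimation: a confidence interval for β₁ is β̂₁ ± t* × 0.1033, so SE sets the half-width per unit of t*.

What drives SE(β̂₁): more residual scatter → larger SE; wider spread of x values → smaller SE.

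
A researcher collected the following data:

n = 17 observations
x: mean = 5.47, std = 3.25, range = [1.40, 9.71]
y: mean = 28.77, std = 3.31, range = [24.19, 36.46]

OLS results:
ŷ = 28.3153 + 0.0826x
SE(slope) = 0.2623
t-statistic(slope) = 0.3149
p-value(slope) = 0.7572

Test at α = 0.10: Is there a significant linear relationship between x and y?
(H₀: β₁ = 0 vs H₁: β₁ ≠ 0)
Since p-value = 0.7572 ≥ α = 0.10, fail to reject H₀ — the slope is not significantly different from 0.

Hypothesis test for the slope coefficient:

H₀: β₁ = 0 (no linear relationship)
H₁: β₁ ≠ 0 (linear relationship exists)

Test statistic: t = β̂₁ / SE(β̂₁) = 0.0826 / 0.2623 = 0.3149

p = 0.7572: how often a slope estimate this far from 0 (in SE units) would arise by chance if β₁ were truly 0.

Decision rule: reject H₀ if p-value < α.
p-value = 0.7572 ≥ α = 0.10 → fail to reject H₀.

At α = 0.10 the data do not provide convincing evidence of a nonzero slope.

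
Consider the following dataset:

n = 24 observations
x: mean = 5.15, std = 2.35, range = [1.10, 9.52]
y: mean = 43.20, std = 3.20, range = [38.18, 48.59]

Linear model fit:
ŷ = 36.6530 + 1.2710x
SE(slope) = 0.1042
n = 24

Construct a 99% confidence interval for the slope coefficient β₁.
The 99% CI for β₁ is (0.9773, 1.5647)

Confidence interval for the slope:

The 99% CI for β₁ is: β̂₁ ± t*(α/2, n-2) × SE(β̂₁)

Step 1: Find critical t-value
- Confidence level = 0.99
- Degrees of freedom = n - 2 = 24 - 2 = 22
- t*(α/2, 22) = 2.8188

Step 2: Calculate margin of error
Margin = 2.8188 × 0.1042 = 0.2937

Step 3: Construct interval
CI = 1.2710 ± 0.2937
CI = (0.9773, 1.5647)

Interpretation: intervals built this way capture the true β₁ in 99% of repeated samples; here the plausible range for the per-unit effect of x on y is 0.9773 to 1.5647.
Both endpoints are positive, so the data support a genuinely positive slope at this confidence level.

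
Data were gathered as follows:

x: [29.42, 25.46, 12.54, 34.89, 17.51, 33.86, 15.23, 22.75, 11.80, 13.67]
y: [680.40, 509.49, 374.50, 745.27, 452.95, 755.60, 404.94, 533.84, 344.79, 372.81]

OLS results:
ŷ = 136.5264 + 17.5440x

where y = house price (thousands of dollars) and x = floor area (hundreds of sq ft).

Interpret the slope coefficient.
An increase of one hundred sq ft in floor area is associated with a 17.5440 thousand dollars increase in predicted house price.

The slope coefficient β₁ = 17.5440 represents the marginal effect of floor area on house price.

Interpretation:
- Floor area up by 1 hundred sq ft → predicted house price increases by 17.5440 thousand dollars
- The effect is assumed constant over the observed range of x (linearity)
- The slope describes association in these data, not necessarily a causal effect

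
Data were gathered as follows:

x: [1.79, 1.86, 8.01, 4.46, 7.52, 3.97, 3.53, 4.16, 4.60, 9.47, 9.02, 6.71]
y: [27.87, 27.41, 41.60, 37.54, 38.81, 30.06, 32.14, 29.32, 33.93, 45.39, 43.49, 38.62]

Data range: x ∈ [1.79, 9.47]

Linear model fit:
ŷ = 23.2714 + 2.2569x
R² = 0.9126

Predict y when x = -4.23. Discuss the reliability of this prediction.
The equation gives ŷ = 13.7247; however x = -4.23 is 6.02 units below the observed range, so this extrapolated value should not be trusted.

Prediction calculation:
ŷ = 23.2714 + 2.2569 × (-4.23)
ŷ = 13.7247

Reliability:
- Data range: x ∈ [1.79, 9.47]
- Prediction point: x = -4.23 is 6.02 units below the observed range → this is EXTRAPOLATION, not interpolation

Why that matters here:
- There are no observations near this x to validate the fitted line there
- The linear relationship may not hold outside the observed range

A defensible statement: 'if the linear trend continued to x = -4.23, y would be about 13.7247' — the premise is untested.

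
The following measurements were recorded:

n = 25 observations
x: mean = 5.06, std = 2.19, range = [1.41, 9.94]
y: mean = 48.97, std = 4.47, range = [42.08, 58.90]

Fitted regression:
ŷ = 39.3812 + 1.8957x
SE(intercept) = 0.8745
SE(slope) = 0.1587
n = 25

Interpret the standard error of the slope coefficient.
SE(β̂₁) = 0.1587 is the estimated standard deviation of the slope estimate across repeated samples; relative to β̂₁ = 1.8957 that is 8.4%, a precise estimate.

SE(β̂₁) = s / √Sxx, where s is the residual standard deviation and Sxx = Σ(x − x̄)². It is the yardstick for how far β̂₁ = 1.8957 could plausibly be from the true slope.

Relative precision:
- SE / |β̂₁| = 0.1587 / 1.8957 = 8.4%
- Rule of thumb (under 20%: precise; 20% to under 50%: moderately precise; 50% or more: imprecise) → precise

Rough 95% range (±2 SE): 1.8957 ± 0.3174 → (1.5783, 2.2131).

What drives SE(β̂₁): wider spread of x values → smaller SE.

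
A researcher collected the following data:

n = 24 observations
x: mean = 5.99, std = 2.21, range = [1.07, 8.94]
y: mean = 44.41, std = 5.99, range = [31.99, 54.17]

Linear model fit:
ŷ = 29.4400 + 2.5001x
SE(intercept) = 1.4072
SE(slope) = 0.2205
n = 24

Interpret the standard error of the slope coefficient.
SE(β̂₁) = 0.2205 is the estimated standard deviation of the slope estimate across repeated samples; relative to β̂₁ = 2.5001 that is 8.8%, a precise estimate.

SE(β̂₁) = s / √Sxx, where s is the residual standard deviation and Sxx = Σ(x − x̄)². It is the yardstick for how far β̂₁ = 2.5001 could plausibly be from the true slope.

Relative precision:
- SE / |β̂₁| = 0.2205 / 2.5001 = 8.8%
- Rule of thumb (under 20%: precise; 20% to under 50%: moderately precise; 50% or more: imprecise) → precise

Rough 95% range (±2 SE): 2.5001 ± 0.4410 → (2.0591, 2.9411).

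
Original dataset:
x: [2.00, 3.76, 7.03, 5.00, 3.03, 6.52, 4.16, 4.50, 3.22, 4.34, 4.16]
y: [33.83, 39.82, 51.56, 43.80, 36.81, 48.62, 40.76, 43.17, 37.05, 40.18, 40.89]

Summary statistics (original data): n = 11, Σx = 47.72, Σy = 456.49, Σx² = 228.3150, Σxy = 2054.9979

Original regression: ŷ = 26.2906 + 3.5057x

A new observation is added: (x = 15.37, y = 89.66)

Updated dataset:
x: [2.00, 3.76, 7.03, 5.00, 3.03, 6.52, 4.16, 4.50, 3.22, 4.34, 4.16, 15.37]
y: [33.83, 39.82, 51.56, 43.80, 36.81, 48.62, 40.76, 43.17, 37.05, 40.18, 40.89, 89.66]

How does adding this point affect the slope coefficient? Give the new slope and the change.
New slope β₁ = 4.2278 versus 3.5057 before: a change of +0.7221 (+20.6%).

x = 15.37 lies well outside the original x-range [2.00, 7.03] (x̄ ≈ 4.34), so this observation has high leverage and can move the slope substantially.

Step 1: Update the sums with the new point (n goes from 11 to 12)
Σx  = 47.72 + 15.37 = 63.09
Σy  = 456.49 + 89.66 = 546.15
Σx² = 228.3150 + 15.37² = 228.3150 + 236.2369 = 464.5519
Σxy = 2054.9979 + 15.37×89.66 = 2054.9979 + 1378.0742 = 3433.0721

Step 2: Recompute the slope with b₁ = (nΣxy − ΣxΣy) / (nΣx² − (Σx)²)
Numerator   = 12×3433.0721 − 63.09×546.15 = 41196.8652 − 34456.6035 = 6740.2617
Denominator = 12×464.5519 − 63.09² = 5574.6228 − 3980.3481 = 1594.2747
b₁(new) = 6740.2617 / 1594.2747 = 4.2278

(Same formula on the original sums: (11×2054.9979 − 47.72×456.49) / (11×228.3150 − 47.72²) = 821.2741 / 234.2666 = 3.5057, matching the given fit.)

Step 3: Change in slope
Δβ₁ = 4.2278 − 3.5057 = +0.7221
Relative change = +0.7221 / 3.5057 × 100% = +20.6%
→ the slope increases when the point is added.

A high-leverage point only changes the slope if it is off the original line; here y = 89.66 is above the original trend, so the slope increases.
In practice: refit with and without it and report both if conclusions differ.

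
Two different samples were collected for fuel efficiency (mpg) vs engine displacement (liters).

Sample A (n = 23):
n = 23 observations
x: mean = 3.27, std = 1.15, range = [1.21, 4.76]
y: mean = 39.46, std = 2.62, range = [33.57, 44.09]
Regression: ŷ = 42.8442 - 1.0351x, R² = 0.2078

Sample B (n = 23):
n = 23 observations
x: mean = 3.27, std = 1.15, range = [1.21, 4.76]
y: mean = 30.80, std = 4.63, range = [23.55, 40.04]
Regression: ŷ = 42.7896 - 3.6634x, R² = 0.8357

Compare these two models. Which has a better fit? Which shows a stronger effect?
Model B has the better fit (R² = 0.8357 vs 0.2078). Model B shows the stronger effect (|β₁| = 3.6634 vs 1.0351).

Model Comparison:

Which explains more variance? (R²)
- Model A: R² = 0.2078 → 20.78% of variance in fuel efficiency explained
- Model B: R² = 0.8357 → 83.57% of variance in fuel efficiency explained
- 0.8357 > 0.2078 → Model B has the better fit

Strength of effect — compare |β₁|:
- Model A: β₁ = -1.0351 → predicted fuel efficiency falls 1.0351 mpg per additional liter of engine displacement
- Model B: β₁ = -3.6634 → predicted fuel efficiency falls 3.6634 mpg per additional liter of engine displacement
- |-1.0351| < |-3.6634| → Model B shows the stronger marginal effect

Notes:
- A better fit (higher R²) doesn't necessarily mean a more important relationship.
- A steeper slope doesn't make a better model if the scatter around the line is large.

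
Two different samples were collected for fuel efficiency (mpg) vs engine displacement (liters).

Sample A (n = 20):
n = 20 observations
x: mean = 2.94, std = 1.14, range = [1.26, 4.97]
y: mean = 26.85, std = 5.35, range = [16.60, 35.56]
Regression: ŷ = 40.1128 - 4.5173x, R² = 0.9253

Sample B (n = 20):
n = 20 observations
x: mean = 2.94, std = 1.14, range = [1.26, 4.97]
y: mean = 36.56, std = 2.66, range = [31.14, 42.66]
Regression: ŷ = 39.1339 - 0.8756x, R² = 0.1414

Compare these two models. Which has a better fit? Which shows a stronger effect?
Model A has the better fit (R² = 0.9253 vs 0.1414). Model A shows the stronger effect (|β₁| = 4.5173 vs 0.8756).

Model Comparison:

Which explains more variance? (R²)
- Model A: R² = 0.9253 → 92.53% of variance in fuel efficiency explained
- Model B: R² = 0.1414 → 14.14% of variance in fuel efficiency explained
- 0.9253 > 0.1414 → Model A has the better fit

Effect size (slope magnitude):
- Model A: β₁ = -4.5173 → predicted fuel efficiency falls 4.5173 mpg per additional liter of engine displacement
- Model B: β₁ = -0.8756 → predicted fuel efficiency falls 0.8756 mpg per additional liter of engine displacement
- |-4.5173| > |-0.8756| → Model A shows the stronger marginal effect

Notes:
- R² measures how tightly points cluster around the line; β₁ measures how steep the line is — they answer different questions.
- A better fit (higher R²) doesn't necessarily mean a more important relationship.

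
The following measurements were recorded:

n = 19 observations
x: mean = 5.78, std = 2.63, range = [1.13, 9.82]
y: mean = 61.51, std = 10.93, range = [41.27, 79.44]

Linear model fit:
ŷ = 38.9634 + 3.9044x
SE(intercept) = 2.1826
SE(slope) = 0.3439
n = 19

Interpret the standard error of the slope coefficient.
SE(β̂₁) = 0.3439 is the estimated standard deviation of the slope estimate across repeated samples; relative to β̂₁ = 3.9044 that is 8.8%, a precise estimate.

SE(β̂₁) = s / √Sxx, where s is the residual standard deviation and Sxx = Σ(x − x̄)². It is the yardstick for how far β̂₁ = 3.9044 could plausibly be from the true slope.

Relative precision:
- SE / |β̂₁| = 0.3439 / 3.9044 = 8.8%
- Rule of thumb (under 20%: precise; 20% to under 50%: moderately precise; 50% or more: imprecise) → precise

Link to interval estimation: a confidence interval for β₁ is β̂₁ ± t* × 0.3439, so SE sets the half-width per unit of t*.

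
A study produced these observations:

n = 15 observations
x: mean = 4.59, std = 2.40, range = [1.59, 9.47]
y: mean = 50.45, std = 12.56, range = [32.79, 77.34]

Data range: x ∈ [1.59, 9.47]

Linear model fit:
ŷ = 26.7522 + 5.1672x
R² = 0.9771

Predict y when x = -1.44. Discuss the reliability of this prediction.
The equation gives ŷ = 19.3114; however x = -1.44 is 3.03 units below the observed range, so this extrapolated value should not be trusted.

Prediction calculation:
ŷ = 26.7522 + 5.1672 × (-1.44)
ŷ = 19.3114

Reliability:
- Data range: x ∈ [1.59, 9.47]
- Prediction point: x = -1.44 is 3.03 units below the observed range → this is EXTRAPOLATION, not interpolation

Why that matters here:
- The linear relationship may not hold outside the observed range
- The standard error of prediction grows with (x − x̄)², and x = -1.44 is far from x̄ = 4.59
- Real relationships often flatten, saturate, or turn nonlinear at extremes

The R² = 0.9771 only validates the fit within [1.59, 9.47]; treat ŷ = 19.3114 with caution.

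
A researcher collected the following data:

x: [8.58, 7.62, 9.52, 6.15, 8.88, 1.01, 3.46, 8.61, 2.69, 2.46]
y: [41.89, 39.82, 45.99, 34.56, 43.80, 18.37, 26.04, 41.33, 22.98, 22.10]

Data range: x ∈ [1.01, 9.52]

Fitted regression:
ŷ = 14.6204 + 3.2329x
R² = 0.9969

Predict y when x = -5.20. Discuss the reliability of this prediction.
ŷ = -2.1907 (extrapolation — x = -5.20 lies outside [1.01, 9.52], so reliability is low).

Prediction calculation:
ŷ = 14.6204 + 3.2329 × (-5.20)
ŷ = -2.1907

Reliability:
- Data range: x ∈ [1.01, 9.52]
- Prediction point: x = -5.20 is 6.21 units below the observed range → this is EXTRAPOLATION, not interpolation

Why that matters here:
- There are no observations near this x to validate the fitted line there
- The linear relationship may not hold outside the observed range
- Real relationships often flatten, saturate, or turn nonlinear at extremes

A defensible statement: 'if the linear trend continued to x = -5.20, y would be about -2.1907' — the premise is untested.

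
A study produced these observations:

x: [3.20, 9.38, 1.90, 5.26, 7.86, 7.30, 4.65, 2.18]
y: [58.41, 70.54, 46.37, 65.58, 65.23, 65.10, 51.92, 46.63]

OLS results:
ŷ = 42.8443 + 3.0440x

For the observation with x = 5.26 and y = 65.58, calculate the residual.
Residual = 6.7243

The residual is the difference between the actual value and the predicted value:

Residual = y - ŷ

Step 1: Calculate predicted value
ŷ = 42.8443 + 3.0440 × 5.26
ŷ = 58.8557

Step 2: Calculate residual
Residual = 65.58 - 58.8557
Residual = 6.7243

Sign check: y > ŷ, so the point is above the line and the fit underestimates here.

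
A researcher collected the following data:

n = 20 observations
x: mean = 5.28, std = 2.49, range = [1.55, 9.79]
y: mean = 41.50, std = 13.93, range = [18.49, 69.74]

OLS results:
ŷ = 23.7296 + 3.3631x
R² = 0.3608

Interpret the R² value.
The model explains 36.08% of the variance in y (R² = 0.3608), leaving 63.92% unexplained; the fit is moderate.

R² (coefficient of determination) measures the proportion of variance in y explained by the regression model.

Here R² = 0.3608:
- Explained: 36.08% of the variation in y
- Unexplained (residual): 100% − 36.08% = 63.92%
- Rule of thumb (below 0.3 weak; 0.3 to below 0.7 moderate; 0.7 and above strong) → moderate

Calculation: R² = 1 − (SS_res / SS_tot), where SS_res is the sum of squared residuals and SS_tot the total sum of squares.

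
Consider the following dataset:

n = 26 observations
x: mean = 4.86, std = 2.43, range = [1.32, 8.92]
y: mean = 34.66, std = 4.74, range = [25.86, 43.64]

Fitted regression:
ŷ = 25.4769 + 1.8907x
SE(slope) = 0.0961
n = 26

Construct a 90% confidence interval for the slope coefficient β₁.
The 90% CI for β₁ is (1.7263, 2.0551)

Confidence interval for the slope:

The 90% CI for β₁ is: β̂₁ ± t*(α/2, n-2) × SE(β̂₁)

Step 1: Find critical t-value
- Confidence level = 0.9
- Degrees of freedom = n - 2 = 26 - 2 = 24
- t*(α/2, 24) = 1.7109

Step 2: Calculate margin of error
Margin = 1.7109 × 0.0961 = 0.1644

Step 3: Construct interval
CI = 1.8907 ± 0.1644
CI = (1.7263, 2.0551)

Interpretation: We are 90% confident that the true slope β₁ lies between 1.7263 and 2.0551.
Since 0 is outside the interval, a two-sided test at α = 0.10 would reject H₀: β₁ = 0.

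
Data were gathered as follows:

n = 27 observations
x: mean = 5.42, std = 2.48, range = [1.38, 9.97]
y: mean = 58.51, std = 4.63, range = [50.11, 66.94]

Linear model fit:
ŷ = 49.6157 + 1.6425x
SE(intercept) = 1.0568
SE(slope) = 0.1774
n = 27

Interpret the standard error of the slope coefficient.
The slope 1.6425 is pinned down to within about ±0.1774 (one SE) by these data — relative uncertainty 10.8%, i.e. precise.

What SE measures:
- The standard error quantifies the sampling variability of the coefficient estimate
- It is the estimated standard deviation of β̂₁ across hypothetical repeated samples of the same size
- Smaller SE → more precise estimate

Relative precision:
- SE / |β̂₁| = 0.1774 / 1.6425 = 10.8%
- Rule of thumb (under 20%: precise; 20% to under 50%: moderately precise; 50% or more: imprecise) → precise

Rough 95% range (±2 SE): 1.6425 ± 0.3548 → (1.2877, 1.9973).

What drives SE(β̂₁): more residual scatter → larger SE; larger n (here n = 27) → smaller SE.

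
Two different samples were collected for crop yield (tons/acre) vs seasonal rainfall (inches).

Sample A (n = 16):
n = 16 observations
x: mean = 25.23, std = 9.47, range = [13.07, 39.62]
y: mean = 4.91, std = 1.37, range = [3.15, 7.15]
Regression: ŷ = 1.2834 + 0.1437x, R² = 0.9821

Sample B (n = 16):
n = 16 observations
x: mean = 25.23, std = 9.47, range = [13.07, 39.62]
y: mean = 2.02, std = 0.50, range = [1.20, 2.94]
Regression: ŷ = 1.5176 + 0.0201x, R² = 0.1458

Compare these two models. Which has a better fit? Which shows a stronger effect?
Model A has the better fit (R² = 0.9821 vs 0.1458). Model A shows the stronger effect (|β₁| = 0.1437 vs 0.0201).

Model Comparison:

Goodness of fit (R²):
- Model A: R² = 0.9821 → 98.21% of variance in crop yield explained
- Model B: R² = 0.1458 → 14.58% of variance in crop yield explained
- 0.9821 > 0.1458 → Model A has the better fit

Which has the larger per-inch effect? (|β₁|)
- Model A: β₁ = 0.1437 → predicted crop yield rises 0.1437 tons/acre per additional inch of rainfall
- Model B: β₁ = 0.0201 → predicted crop yield rises 0.0201 tons/acre per additional inch of rainfall
- |0.1437| > |0.0201| → Model A shows the stronger marginal effect

Notes:
- R² measures how tightly points cluster around the line; β₁ measures how steep the line is — they answer different questions.
- A better fit (higher R²) doesn't necessarily mean a more important relationship.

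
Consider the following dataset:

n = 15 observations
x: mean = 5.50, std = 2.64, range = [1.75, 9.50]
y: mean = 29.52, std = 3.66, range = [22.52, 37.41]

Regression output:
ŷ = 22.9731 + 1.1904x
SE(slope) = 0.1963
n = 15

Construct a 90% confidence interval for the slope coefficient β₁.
The 90% CI for β₁ is (0.8428, 1.5380)

Confidence interval for the slope:

The 90% CI for β₁ is: β̂₁ ± t*(α/2, n-2) × SE(β̂₁)

Step 1: Find critical t-value
- Confidence level = 0.9
- Degrees of freedom = n - 2 = 15 - 2 = 13
- t*(α/2, 13) = 1.7709

Step 2: Calculate margin of error
Margin = 1.7709 × 0.1963 = 0.3476

Step 3: Construct interval
CI = 1.1904 ± 0.3476
CI = (0.8428, 1.5380)

Interpretation: We are 90% confident that the true slope β₁ lies between 0.8428 and 1.5380.
Both endpoints are positive, so the data support a genuinely positive slope at this confidence level.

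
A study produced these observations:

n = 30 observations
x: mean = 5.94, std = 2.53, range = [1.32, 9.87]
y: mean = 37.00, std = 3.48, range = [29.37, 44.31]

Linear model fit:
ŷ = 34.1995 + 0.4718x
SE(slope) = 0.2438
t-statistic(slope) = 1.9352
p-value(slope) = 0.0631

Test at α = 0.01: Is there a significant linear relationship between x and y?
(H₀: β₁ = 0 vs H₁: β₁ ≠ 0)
p-value = 0.0631 ≥ α = 0.01, so we fail to reject H₀. The relationship is not significant.

Hypothesis test for the slope coefficient:

H₀: β₁ = 0 (no linear relationship)
H₁: β₁ ≠ 0 (linear relationship exists)

Test statistic: t = β̂₁ / SE(β̂₁) = 0.4718 / 0.2438 = 1.9352

The p-value (0.0631) is the probability, under H₀, of a t-statistic at least as extreme as |t| = 1.9352 (two-sided, df = n − 2 = 28).

Decision rule: reject H₀ if p-value < α.
p-value = 0.0631 ≥ α = 0.01 → fail to reject H₀.

Conclusion: the linear association between x and y is not significant at the 1% level.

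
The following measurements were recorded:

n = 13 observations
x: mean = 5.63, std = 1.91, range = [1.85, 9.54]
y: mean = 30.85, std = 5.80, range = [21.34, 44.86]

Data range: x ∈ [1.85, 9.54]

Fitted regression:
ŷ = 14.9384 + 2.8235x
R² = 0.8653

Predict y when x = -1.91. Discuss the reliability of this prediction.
The equation gives ŷ = 9.5455; however x = -1.91 is 3.76 units below the observed range, so this extrapolated value should not be trusted.

Prediction calculation:
ŷ = 14.9384 + 2.8235 × (-1.91)
ŷ = 9.5455

Reliability:
- Data range: x ∈ [1.85, 9.54]
- Prediction point: x = -1.91 is 3.76 units below the observed range → this is EXTRAPOLATION, not interpolation

Why that matters here:
- R² describes fit only over the sampled x values; it says nothing about behaviour beyond them
- Real relationships often flatten, saturate, or turn nonlinear at extremes
- There are no observations near this x to validate the fitted line there

The R² = 0.8653 only validates the fit within [1.85, 9.54]; treat ŷ = 9.5455 with caution.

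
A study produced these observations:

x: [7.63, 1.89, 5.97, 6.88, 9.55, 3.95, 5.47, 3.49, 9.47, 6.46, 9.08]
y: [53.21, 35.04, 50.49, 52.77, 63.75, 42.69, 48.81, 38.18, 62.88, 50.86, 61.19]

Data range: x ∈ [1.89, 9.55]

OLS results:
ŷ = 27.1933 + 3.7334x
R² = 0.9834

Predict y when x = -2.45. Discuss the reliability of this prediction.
ŷ = 18.0465, but this is extrapolation (below the data range [1.89, 9.55]) and may be unreliable.

Prediction calculation:
ŷ = 27.1933 + 3.7334 × (-2.45)
ŷ = 18.0465

Reliability:
- Data range: x ∈ [1.89, 9.55]
- Prediction point: x = -2.45 is 4.34 units below the observed range → this is EXTRAPOLATION, not interpolation

Why that matters here:
- R² describes fit only over the sampled x values; it says nothing about behaviour beyond them
- Real relationships often flatten, saturate, or turn nonlinear at extremes
- The standard error of prediction grows with (x − x̄)², and x = -2.45 is far from x̄ = 6.35

A defensible statement: 'if the linear trend continued to x = -2.45, y would be about 18.0465' — the premise is untested.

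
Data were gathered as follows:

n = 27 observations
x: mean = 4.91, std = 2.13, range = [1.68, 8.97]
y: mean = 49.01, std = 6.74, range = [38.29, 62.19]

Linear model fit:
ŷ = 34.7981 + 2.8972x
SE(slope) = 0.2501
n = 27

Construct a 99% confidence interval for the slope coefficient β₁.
The 99% CI for β₁ is (2.2001, 3.5943)

Confidence interval for the slope:

The 99% CI for β₁ is: β̂₁ ± t*(α/2, n-2) × SE(β̂₁)

Step 1: Find critical t-value
- Confidence level = 0.99
- Degrees of freedom = n - 2 = 27 - 2 = 25
- t*(α/2, 25) = 2.7874

Step 2: Calculate margin of error
Margin = 2.7874 × 0.2501 = 0.6971

Step 3: Construct interval
CI = 2.8972 ± 0.6971
CI = (2.2001, 3.5943)

Interpretation: We are 99% confident that the true slope β₁ lies between 2.2001 and 3.5943.
The interval does not include 0, suggesting a significant linear relationship.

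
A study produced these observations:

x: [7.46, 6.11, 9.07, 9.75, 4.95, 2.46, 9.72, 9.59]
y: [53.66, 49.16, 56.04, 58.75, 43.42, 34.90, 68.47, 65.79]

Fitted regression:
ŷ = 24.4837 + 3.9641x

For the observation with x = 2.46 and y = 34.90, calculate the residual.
Residual = 0.6646

The residual is the difference between the actual value and the predicted value:

Residual = y - ŷ

Step 1: Calculate predicted value
ŷ = 24.4837 + 3.9641 × 2.46
ŷ = 34.2354

Step 2: Calculate residual
Residual = 34.90 - 34.2354
Residual = 0.6646

Interpretation: the model underestimates the actual value by 0.6646 at this point (positive residual → observation lies above the fitted line).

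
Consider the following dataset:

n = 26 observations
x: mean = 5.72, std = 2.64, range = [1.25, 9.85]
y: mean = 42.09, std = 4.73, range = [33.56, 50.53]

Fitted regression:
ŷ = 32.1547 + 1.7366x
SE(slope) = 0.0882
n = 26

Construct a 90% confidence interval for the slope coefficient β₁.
The 90% CI for β₁ is (1.5857, 1.8875)

Confidence interval for the slope:

The 90% CI for β₁ is: β̂₁ ± t*(α/2, n-2) × SE(β̂₁)

Step 1: Find critical t-value
- Confidence level = 0.9
- Degrees of freedom = n - 2 = 26 - 2 = 24
- t*(α/2, 24) = 1.7109

Step 2: Calculate margin of error
Margin = 1.7109 × 0.0882 = 0.1509

Step 3: Construct interval
CI = 1.7366 ± 0.1509
CI = (1.5857, 1.8875)

Interpretation: intervals built this way capture the true β₁ in 90% of repeated samples; here the plausible range for the per-unit effect of x on y is 1.5857 to 1.8875.
Both endpoints are positive, so the data support a genuinely positive slope at this confidence level.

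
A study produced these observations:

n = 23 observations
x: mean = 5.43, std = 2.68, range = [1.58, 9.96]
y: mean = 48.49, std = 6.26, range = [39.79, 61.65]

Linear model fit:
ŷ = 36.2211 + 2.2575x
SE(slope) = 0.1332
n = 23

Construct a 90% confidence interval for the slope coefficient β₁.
The 90% CI for β₁ is (2.0283, 2.4867)

Confidence interval for the slope:

The 90% CI for β₁ is: β̂₁ ± t*(α/2, n-2) × SE(β̂₁)

Step 1: Find critical t-value
- Confidence level = 0.9
- Degrees of freedom = n - 2 = 23 - 2 = 21
- t*(α/2, 21) = 1.7207

Step 2: Calculate margin of error
Margin = 1.7207 × 0.1332 = 0.2292

Step 3: Construct interval
CI = 2.2575 ± 0.2292
CI = (2.0283, 2.4867)

Interpretation: intervals built this way capture the true β₁ in 90% of repeated samples; here the plausible range for the per-unit effect of x on y is 2.0283 to 2.4867.
Since 0 is outside the interval, a two-sided test at α = 0.10 would reject H₀: β₁ = 0.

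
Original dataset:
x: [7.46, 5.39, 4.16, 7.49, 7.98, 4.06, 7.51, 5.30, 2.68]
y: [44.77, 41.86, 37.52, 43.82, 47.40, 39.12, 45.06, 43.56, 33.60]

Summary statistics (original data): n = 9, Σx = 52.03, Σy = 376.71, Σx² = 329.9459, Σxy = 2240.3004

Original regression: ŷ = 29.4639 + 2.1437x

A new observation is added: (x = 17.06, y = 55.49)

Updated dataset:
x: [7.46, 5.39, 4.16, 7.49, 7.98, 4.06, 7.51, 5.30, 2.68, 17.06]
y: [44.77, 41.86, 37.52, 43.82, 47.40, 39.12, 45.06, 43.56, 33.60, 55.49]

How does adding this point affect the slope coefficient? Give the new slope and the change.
New slope β₁ = 1.3985 versus 2.1437 before: a change of -0.7452 (-34.8%).

x = 17.06 lies well outside the original x-range [2.68, 7.98] (x̄ ≈ 5.78), so this observation has high leverage and can move the slope substantially.

Step 1: Update the sums with the new point (n goes from 9 to 10)
Σx  = 52.03 + 17.06 = 69.09
Σy  = 376.71 + 55.49 = 432.20
Σx² = 329.9459 + 17.06² = 329.9459 + 291.0436 = 620.9895
Σxy = 2240.3004 + 17.06×55.49 = 2240.3004 + 946.6594 = 3186.9598

Step 2: Recompute the slope with b₁ = (nΣxy − ΣxΣy) / (nΣx² − (Σx)²)
Numerator   = 10×3186.9598 − 69.09×432.20 = 31869.5980 − 29860.6980 = 2008.9000
Denominator = 10×620.9895 − 69.09² = 6209.8950 − 4773.4281 = 1436.4669
b₁(new) = 2008.9000 / 1436.4669 = 1.3985

(Same formula on the original sums: (9×2240.3004 − 52.03×376.71) / (9×329.9459 − 52.03²) = 562.4823 / 262.3922 = 2.1437, matching the given fit.)

Step 3: Change in slope
Δβ₁ = 1.3985 − 2.1437 = -0.7452
Relative change = -0.7452 / 2.1437 × 100% = -34.8%
→ the slope decreases when the point is added.

A high-leverage point only changes the slope if it is off the original line; here y = 55.49 is below the original trend, so the slope decreases.
In practice: check such a point for data-entry or measurement error.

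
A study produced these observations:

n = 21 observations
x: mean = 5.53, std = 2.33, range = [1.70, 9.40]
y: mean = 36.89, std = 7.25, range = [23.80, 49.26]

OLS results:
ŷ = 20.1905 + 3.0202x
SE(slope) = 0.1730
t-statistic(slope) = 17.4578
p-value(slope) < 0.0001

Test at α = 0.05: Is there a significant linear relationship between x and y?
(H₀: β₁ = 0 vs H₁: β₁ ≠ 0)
p-value < 0.0001 < α = 0.05, so we reject H₀. The relationship is significant.

Hypothesis test for the slope coefficient:

H₀: β₁ = 0 (no linear relationship)
H₁: β₁ ≠ 0 (linear relationship exists)

Test statistic: t = β̂₁ / SE(β̂₁) = 3.0202 / 0.1730 = 17.4578

The p-value (<0.0001) is the probability, under H₀, of a t-statistic at least as extreme as |t| = 17.4578 (two-sided, df = n − 2 = 19).

Decision rule: reject H₀ if p-value < α.
p-value < 0.0001 < α = 0.05 → reject H₀.

Conclusion: the linear association between x and y is significant at the 5% level.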